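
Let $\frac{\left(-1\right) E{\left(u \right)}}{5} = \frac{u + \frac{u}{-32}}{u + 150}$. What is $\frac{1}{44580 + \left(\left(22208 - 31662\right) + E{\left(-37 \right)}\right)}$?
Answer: $\frac{3616}{127021351} \approx 2.8468 \cdot 10^{-5}$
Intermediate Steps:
$E{\left(u \right)} = - \frac{155 u}{32 \left(150 + u\right)}$ ($E{\left(u \right)} = - 5 \frac{u + \frac{u}{-32}}{u + 150} = - 5 \frac{u + u \left(- \frac{1}{32}\right)}{150 + u} = - 5 \frac{u - \frac{u}{32}}{150 + u} = - 5 \frac{\frac{31}{32} u}{150 + u} = - 5 \frac{31 u}{32 \left(150 + u\right)} = - \frac{155 u}{32 \left(150 + u\right)}$)
$\frac{1}{44580 + \left(\left(22208 - 31662\right) + E{\left(-37 \right)}\right)} = \frac{1}{44580 + \left(\left(22208 - 31662\right) - - \frac{5735}{4800 + 32 \left(-37\right)}\right)} = \frac{1}{44580 - \left(9454 - \frac{5735}{4800 - 1184}\right)} = \frac{1}{44580 - \left(9454 - \frac{5735}{3616}\right)} = \frac{1}{44580 + \left(-9454 + \frac{5735}{3616}\right)} = \frac{1}{44580 - \frac{34179929}{3616}} = \frac{1}{\frac{127021351}{3616}} = \frac{3616}{127021351}$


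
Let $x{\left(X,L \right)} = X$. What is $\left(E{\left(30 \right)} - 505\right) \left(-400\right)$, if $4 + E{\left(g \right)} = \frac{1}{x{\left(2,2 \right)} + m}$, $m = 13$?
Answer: $\frac{610720}{3} \approx 2.0357 \cdot 10^{5}$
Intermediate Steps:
$E{\left(g \right)} = - \frac{59}{15}$ ($E{\left(g \right)} = -4 + \frac{1}{2 + 13} = -4 + \frac{1}{15} = - \frac{59}{15}$)
$\left(E{\left(30 \right)} - 505\right) \left(-400\right) = \left(- \frac{59}{15} - 505\right) \left(-400\right) = \left(- \frac{7634}{15}\right) \left(-400\right) = \frac{610720}{3}$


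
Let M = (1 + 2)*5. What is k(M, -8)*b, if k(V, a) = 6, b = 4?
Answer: 24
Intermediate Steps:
M = 15 (M = 3*5 = 15)
k(M, -8)*b = 6*4 = 24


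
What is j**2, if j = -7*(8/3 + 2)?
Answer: 9604/9 ≈ 1067.1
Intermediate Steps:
j = -98/3 (j = -7*(8*(1/3) + 2) = -7*(8/3 + 2) = -7*14/3 = -98/3 ≈ -32.667)
j**2 = (-98/3)**2 = 9604/9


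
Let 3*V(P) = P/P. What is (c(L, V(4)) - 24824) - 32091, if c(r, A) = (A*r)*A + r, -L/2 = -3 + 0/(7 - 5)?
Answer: -170725/3 ≈ -56908.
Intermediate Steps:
L = 6 (L = -2*(-3 + 0/(7 - 5)) = -2*(-3 + 0/2) = -2*(-3 + 0*(½)) = -2*(-3 + 0) = -2*(-3) = 6)
V(P) = ⅓ (V(P) = (P/P)/3 = (⅓)*1 = ⅓)
c(r, A) = r + r*A² (c(r, A) = r*A² + r = r + r*A²)
(c(L, V(4)) - 24824) - 32091 = (6*(1 + (⅓)²) - 24824) - 32091 = (6*(1 + ⅑) - 24824) - 32091 = (6*(10/9) - 24824) - 32091 = (20/3 - 24824) - 32091 = -74452/3 - 32091 = -170725/3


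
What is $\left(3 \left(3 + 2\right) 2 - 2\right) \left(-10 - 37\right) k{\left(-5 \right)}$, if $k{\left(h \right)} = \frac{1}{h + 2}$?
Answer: $\frac{1316}{3} \approx 438.67$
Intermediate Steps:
$k{\left(h \right)} = \frac{1}{2 + h}$
$\left(3 \left(3 + 2\right) 2 - 2\right) \left(-10 - 37\right) k{\left(-5 \right)} = \frac{\left(3 \left(3 + 2\right) 2 - 2\right) \left(-10 - 37\right)}{2 - 5} = \frac{\left(3 \cdot 5 \cdot 2 - 2\right) \left(-47\right)}{-3} = \left(3 \cdot 10 - 2\right) \left(-47\right) \left(- \frac{1}{3}\right) = \left(30 - 2\right) \left(-47\right) \left(- \frac{1}{3}\right) = 28 \left(-47\right) \left(- \frac{1}{3}\right) = \left(-1316\right) \left(- \frac{1}{3}\right) = \frac{1316}{3}$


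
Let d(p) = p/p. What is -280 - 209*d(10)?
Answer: -489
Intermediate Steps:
d(p) = 1
-280 - 209*d(10) = -280 - 209*1 = -280 - 209 = -489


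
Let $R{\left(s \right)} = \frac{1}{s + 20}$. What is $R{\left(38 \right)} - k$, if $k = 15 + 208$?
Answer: $- \frac{12933}{58} \approx -222.98$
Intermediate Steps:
$R{\left(s \right)} = \frac{1}{20 + s}$
$k = 223$
$R{\left(38 \right)} - k = \frac{1}{20 + 38} - 223 = \frac{1}{58} - 223 = - \frac{12933}{58}$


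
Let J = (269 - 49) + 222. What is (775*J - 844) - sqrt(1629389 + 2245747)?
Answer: 341706 - 8*sqrt(60549) ≈ 3.3974e+5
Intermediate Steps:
J = 442 (J = 220 + 222 = 442)
(775*J - 844) - sqrt(1629389 + 2245747) = (775*442 - 844) - sqrt(1629389 + 2245747) = (342550 - 844) - sqrt(3875136) = 341706 - 8*sqrt(60549)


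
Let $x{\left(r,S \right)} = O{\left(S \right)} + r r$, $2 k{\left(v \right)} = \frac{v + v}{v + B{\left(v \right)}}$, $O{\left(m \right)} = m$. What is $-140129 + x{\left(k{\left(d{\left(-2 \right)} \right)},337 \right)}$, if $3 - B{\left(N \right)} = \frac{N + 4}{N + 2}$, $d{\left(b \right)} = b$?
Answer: $-139792$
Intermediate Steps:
$B{\left(N \right)} = 3 - \frac{4 + N}{2 + N}$ ($B{\left(N \right)} = 3 - \frac{N + 4}{N + 2} = 3 - \frac{4 + N}{2 + N}$)
$k{\left(v \right)} = \frac{v}{v + \frac{2 \left(1 + v\right)}{2 + v}}$ ($k{\left(v \right)} = \frac{\left(v + v\right) \frac{1}{v + \frac{2 \left(1 + v\right)}{2 + v}}}{2} = \frac{2 v \frac{1}{v + \frac{2 \left(1 + v\right)}{2 + v}}}{2} = \frac{v}{v + \frac{2 \left(1 + v\right)}{2 + v}}$)
$x{\left(r,S \right)} = S + r^{2}$ ($x{\left(r,S \right)} = S + r r = S + r^{2}$)
$-140129 + x{\left(k{\left(d{\left(-2 \right)} \right)},337 \right)} = -140129 + \left(337 + \left(- \frac{2 \left(2 - 2\right)}{2 + \left(-2\right)^{2} + 4 \left(-2\right)}\right)^{2}\right) = -140129 + \left(337 + \left(\left(-2\right) \frac{1}{2 + 4 - 8} \cdot 0\right)^{2}\right) = -140129 + \left(337 + \left(\left(-2\right) \frac{1}{-2} \cdot 0\right)^{2}\right) = -140129 + \left(337 + \left(\left(-2\right) \left(- \frac{1}{2}\right) 0\right)^{2}\right) = -140129 + \left(337 + 0^{2}\right) = -140129 + \left(337 + 0\right) = -140129 + 337 = -139792$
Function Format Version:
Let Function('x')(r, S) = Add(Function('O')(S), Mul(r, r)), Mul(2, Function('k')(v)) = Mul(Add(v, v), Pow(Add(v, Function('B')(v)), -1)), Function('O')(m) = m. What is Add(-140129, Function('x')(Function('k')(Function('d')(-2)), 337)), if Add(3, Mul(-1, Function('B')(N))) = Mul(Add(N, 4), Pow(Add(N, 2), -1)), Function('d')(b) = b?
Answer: -139792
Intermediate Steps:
Function('B')(N) = Add(3, Mul(-1, Pow(Add(2, N), -1), Add(4, N))) (Function('B')(N) = Add(3, Mul(-1, Mul(Add(N, 4), Pow(Add(N, 2), -1)))) = Add(3, Mul(-1, Mul(Add(4, N), Pow(Add(2, N), -1)))) = Add(3, Mul(-1, Mul(Pow(Add(2, N), -1), Add(4, N)))) = Add(3, Mul(-1, Pow(Add(2, N), -1), Add(4, N))))
Function('k')(v) = Mul(v, Pow(Add(v, Mul(2, Pow(Add(2, v), -1), Add(1, v))), -1)) (Function('k')(v) = Mul(Rational(1, 2), Mul(Add(v, v), Pow(Add(v, Mul(2, Pow(Add(2, v), -1), Add(1, v))), -1))) = Mul(Rational(1, 2), Mul(Mul(2, v), Pow(Add(v, Mul(2, Pow(Add(2, v), -1), Add(1, v))), -1))) = Mul(Rational(1, 2), Mul(2, v, Pow(Add(v, Mul(2, Pow(Add(2, v), -1), Add(1, v))), -1))) = Mul(v, Pow(Add(v, Mul(2, Pow(Add(2, v), -1), Add(1, v))), -1)))
Function('x')(r, S) = Add(S, Pow(r, 2)) (Function('x')(r, S) = Add(S, Mul(r, r)) = Add(S, Pow(r, 2)))
Add(-140129, Function('x')(Function('k')(Function('d')(-2)), 337)) = Add(-140129, Add(337, Pow(Mul(-2, Pow(Add(2, Pow(-2, 2), Mul(4, -2)), -1), Add(2, -2)), 2))) = Add(-140129, Add(337, Pow(Mul(-2, Pow(Add(2, 4, -8), -1), 0), 2))) = Add(-140129, Add(337, Pow(Mul(-2, Pow(-2, -1), 0), 2))) = Add(-140129, Add(337, Pow(Mul(-2, Rational(-1, 2), 0), 2))) = Add(-140129, Add(337, Pow(0, 2))) = Add(-140129, Add(337, 0)) = Add(-140129, 337) = -139792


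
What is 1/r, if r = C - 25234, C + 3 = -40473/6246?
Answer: -694/17518975 ≈ -3.9614e-5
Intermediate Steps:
C = -6579/694 (C = -3 - 40473/6246 = -3 - 40473*1/6246 = -3 - 4497/694 = -6579/694 ≈ -9.4798)
r = -17518975/694 (r = -6579/694 - 25234 = -17518975/694 ≈ -25243.)
1/r = 1/(-17518975/694) = -694/17518975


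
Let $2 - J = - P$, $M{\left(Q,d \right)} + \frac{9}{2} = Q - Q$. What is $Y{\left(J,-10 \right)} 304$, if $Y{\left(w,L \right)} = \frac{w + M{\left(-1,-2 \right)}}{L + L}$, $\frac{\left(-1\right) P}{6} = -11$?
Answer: $- \frac{4826}{5} \approx -965.2$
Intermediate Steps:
$P = 66$ ($P = \left(-6\right) \left(-11\right) = 66$)
$M{\left(Q,d \right)} = - \frac{9}{2}$ ($M{\left(Q,d \right)} = - \frac{9}{2} + \left(Q - Q\right) = - \frac{9}{2} + 0 = - \frac{9}{2}$)
$J = 68$ ($J = 2 - \left(-1\right) 66 = 2 - -66 = 2 + 66 = 68$)
$Y{\left(w,L \right)} = \frac{- \frac{9}{2} + w}{2 L}$ ($Y{\left(w,L \right)} = \frac{w - \frac{9}{2}}{L + L} = \frac{- \frac{9}{2} + w}{2 L}$)
$Y{\left(J,-10 \right)} 304 = \frac{-9 + 2 \cdot 68}{4 \left(-10\right)} 304 = \frac{1}{4} \left(- \frac{1}{10}\right) \left(-9 + 136\right) 304 = \frac{1}{4} \left(- \frac{1}{10}\right) 127 \cdot 304 = \left(- \frac{127}{40}\right) 304 = - \frac{4826}{5}$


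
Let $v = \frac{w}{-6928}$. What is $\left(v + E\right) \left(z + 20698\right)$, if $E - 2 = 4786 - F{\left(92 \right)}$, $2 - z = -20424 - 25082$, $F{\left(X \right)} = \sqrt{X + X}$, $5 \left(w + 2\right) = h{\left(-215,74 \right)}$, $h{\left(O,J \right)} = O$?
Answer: $\frac{1098069841827}{3464} - 132412 \sqrt{46} \approx 3.161 \cdot 10^{8}$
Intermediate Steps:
$w = -45$ ($w = -2 + \frac{1}{5} \left(-215\right) = -2 - 43 = -45$)
$F{\left(X \right)} = \sqrt{2} \sqrt{X}$ ($F{\left(X \right)} = \sqrt{2 X} = \sqrt{2} \sqrt{X}$)
$v = \frac{45}{6928}$ ($v = - \frac{45}{-6928} = \left(-45\right) \left(- \frac{1}{6928}\right) = \frac{45}{6928} \approx 0.0064954$)
$z = 45508$ ($z = 2 - \left(-20424 - 25082\right) = 2 - -45506 = 2 + 45506 = 45508$)
$E = 4788 - 2 \sqrt{46}$ ($E = 2 + \left(4786 - \sqrt{2} \sqrt{92}\right) = 2 + \left(4786 - \sqrt{2} \cdot 2 \sqrt{23}\right) = 2 + \left(4786 - 2 \sqrt{46}\right) = 4788 - 2 \sqrt{46} \approx 4774.4$)
$\left(v + E\right) \left(z + 20698\right) = \left(\frac{45}{6928} + \left(4788 - 2 \sqrt{46}\right)\right) \left(45508 + 20698\right) = \left(\frac{33171309}{6928} - 2 \sqrt{46}\right) 66206 = \frac{1098069841827}{3464} - 132412 \sqrt{46}$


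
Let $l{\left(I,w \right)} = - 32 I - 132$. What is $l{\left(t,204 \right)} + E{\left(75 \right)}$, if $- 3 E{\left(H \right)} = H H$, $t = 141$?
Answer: $-6519$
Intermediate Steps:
$l{\left(I,w \right)} = -132 - 32 I$
$E{\left(H \right)} = - \frac{H^{2}}{3}$ ($E{\left(H \right)} = - \frac{H H}{3} = - \frac{H^{2}}{3}$)
$l{\left(t,204 \right)} + E{\left(75 \right)} = \left(-132 - 4512\right) - \frac{75^{2}}{3} = \left(-132 - 4512\right) - 1875 = -4644 - 1875 = -6519$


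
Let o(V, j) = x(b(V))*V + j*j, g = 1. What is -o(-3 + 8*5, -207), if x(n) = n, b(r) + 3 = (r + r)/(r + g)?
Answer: -813391/19 ≈ -42810.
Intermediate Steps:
b(r) = -3 + 2*r/(1 + r) (b(r) = -3 + (r + r)/(r + 1) = -3 + (2*r)/(1 + r) = -3 + 2*r/(1 + r))
o(V, j) = j**2 + V*(-3 - V)/(1 + V) (o(V, j) = ((-3 - V)/(1 + V))*V + j*j = V*(-3 - V)/(1 + V) + j**2 = j**2 + V*(-3 - V)/(1 + V))
-o(-3 + 8*5, -207) = -((-207)**2*(1 + (-3 + 8*5)) - (-3 + 8*5)*(3 + (-3 + 8*5)))/(1 + (-3 + 8*5)) = -(42849*(1 + (-3 + 40)) - (-3 + 40)*(3 + (-3 + 40)))/(1 + (-3 + 40)) = -(42849*(1 + 37) - 1*37*(3 + 37))/(1 + 37) = -(42849*38 - 1*37*40)/38 = -(1628262 - 1480)/38 = -1626782/38 = -1*813391/19 = -813391/19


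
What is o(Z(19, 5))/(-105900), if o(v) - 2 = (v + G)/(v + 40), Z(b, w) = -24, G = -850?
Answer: 421/847200 ≈ 0.00049693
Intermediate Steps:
o(v) = 2 + (-850 + v)/(40 + v) (o(v) = 2 + (v - 850)/(v + 40) = 2 + (-850 + v)/(40 + v))
o(Z(19, 5))/(-105900) = ((-770 + 3*(-24))/(40 - 24))/(-105900) = ((-770 - 72)/16)*(-1/105900) = ((1/16)*(-842))*(-1/105900) = -421/8*(-1/105900) = 421/847200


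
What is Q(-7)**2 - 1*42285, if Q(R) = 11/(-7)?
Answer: -2071844/49 ≈ -42283.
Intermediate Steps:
Q(R) = -11/7 (Q(R) = 11*(-1/7) = -11/7)
Q(-7)**2 - 1*42285 = (-11/7)**2 - 1*42285 = 121/49 - 42285 = -2071844/49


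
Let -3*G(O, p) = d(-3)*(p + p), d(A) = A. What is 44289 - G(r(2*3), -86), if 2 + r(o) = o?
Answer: 44461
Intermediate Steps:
r(o) = -2 + o
G(O, p) = 2*p (G(O, p) = -(-1)*(p + p) = -(-1)*2*p = -(-2)*p = 2*p)
44289 - G(r(2*3), -86) = 44289 - 2*(-86) = 44289 - 1*(-172) = 44289 + 172 = 44461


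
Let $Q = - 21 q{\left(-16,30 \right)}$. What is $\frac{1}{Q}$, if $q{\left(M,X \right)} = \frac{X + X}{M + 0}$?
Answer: $\frac{4}{315} \approx 0.012698$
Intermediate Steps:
$q{\left(M,X \right)} = \frac{2 X}{M}$
$Q = \frac{315}{4}$ ($Q = - 21 \cdot 2 \cdot 30 \frac{1}{-16} = - 21 \cdot 2 \cdot 30 \left(- \frac{1}{16}\right) = \left(-21\right) \left(- \frac{15}{4}\right) = \frac{315}{4} \approx 78.75$)
$\frac{1}{Q} = \frac{1}{\frac{315}{4}} = \frac{4}{315}$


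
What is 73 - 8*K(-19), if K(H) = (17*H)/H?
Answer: -63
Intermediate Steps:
K(H) = 17
73 - 8*K(-19) = 73 - 8*17 = 73 - 136 = -63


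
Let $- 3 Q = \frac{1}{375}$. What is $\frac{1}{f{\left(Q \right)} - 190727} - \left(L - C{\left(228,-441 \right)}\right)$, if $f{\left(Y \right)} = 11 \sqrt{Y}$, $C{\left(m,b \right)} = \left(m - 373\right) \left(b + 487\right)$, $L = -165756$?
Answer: $\frac{6510417502219737281}{40923887095246} - \frac{165 i \sqrt{5}}{40923887095246} \approx 1.5909 \cdot 10^{5} - 9.0156 \cdot 10^{-12} i$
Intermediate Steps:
$Q = - \frac{1}{1125}$ ($Q = - \frac{1}{3 \cdot 375} = \left(- \frac{1}{3}\right) \frac{1}{375} = - \frac{1}{1125} \approx -0.00088889$)
$C{\left(m,b \right)} = \left(-373 + m\right) \left(487 + b\right)$
$\frac{1}{f{\left(Q \right)} - 190727} - \left(L - C{\left(228,-441 \right)}\right) = \frac{1}{11 \sqrt{- \frac{1}{1125}} - 190727} - \left(-165756 - \left(-181651 - -164493 + 487 \cdot 228 - 100548\right)\right) = \frac{1}{11 \frac{i \sqrt{5}}{75} - 190727} - \left(-165756 - \left(-181651 + 164493 + 111036 - 100548\right)\right) = \frac{1}{\frac{11 i \sqrt{5}}{75} - 190727} - \left(-165756 - -6670\right) = \frac{1}{-190727 + \frac{11 i \sqrt{5}}{75}} - \left(-165756 + 6670\right) = \frac{1}{-190727 + \frac{11 i \sqrt{5}}{75}} - -159086 = \frac{1}{-190727 + \frac{11 i \sqrt{5}}{75}} + 159086 = 159086 + \frac{1}{-190727 + \frac{11 i \sqrt{5}}{75}}$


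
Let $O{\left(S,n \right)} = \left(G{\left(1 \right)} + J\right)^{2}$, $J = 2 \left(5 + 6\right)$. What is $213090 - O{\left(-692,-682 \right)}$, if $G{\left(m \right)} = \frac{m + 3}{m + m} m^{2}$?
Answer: $212514$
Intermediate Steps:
$G{\left(m \right)} = \frac{m \left(3 + m\right)}{2}$ ($G{\left(m \right)} = \frac{3 + m}{2 m} m^{2} = \frac{m \left(3 + m\right)}{2}$)
$J = 22$ ($J = 2 \cdot 11 = 22$)
$O{\left(S,n \right)} = 576$ ($O{\left(S,n \right)} = \left(\frac{1}{2} \cdot 1 \left(3 + 1\right) + 22\right)^{2} = \left(\frac{1}{2} \cdot 1 \cdot 4 + 22\right)^{2} = \left(2 + 22\right)^{2} = 24^{2} = 576$)
$213090 - O{\left(-692,-682 \right)} = 213090 - 576 = 212514$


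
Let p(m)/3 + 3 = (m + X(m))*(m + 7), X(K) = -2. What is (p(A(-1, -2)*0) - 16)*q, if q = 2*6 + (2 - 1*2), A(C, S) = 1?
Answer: -804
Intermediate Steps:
q = 12 (q = 12 + (2 - 2) = 12 + 0 = 12)
p(m) = -9 + 3*(-2 + m)*(7 + m) (p(m) = -9 + 3*((m - 2)*(m + 7)) = -9 + 3*((-2 + m)*(7 + m)) = -9 + 3*(-2 + m)*(7 + m))
(p(A(-1, -2)*0) - 16)*q = ((-51 + 3*(1*0)² + 15*(1*0)) - 16)*12 = ((-51 + 3*0² + 15*0) - 16)*12 = ((-51 + 3*0 + 0) - 16)*12 = ((-51 + 0 + 0) - 16)*12 = (-51 - 16)*12 = -67*12 = -804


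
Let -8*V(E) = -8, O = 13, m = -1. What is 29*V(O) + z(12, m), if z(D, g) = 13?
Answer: 42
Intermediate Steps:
V(E) = 1 (V(E) = -⅛*(-8) = 1)
29*V(O) + z(12, m) = 29*1 + 13 = 29 + 13 = 42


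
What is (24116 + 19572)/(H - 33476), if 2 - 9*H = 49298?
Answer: -32766/29215 ≈ -1.1215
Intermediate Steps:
H = -16432/3 (H = 2/9 - 1/9*49298 = 2/9 - 49298/9 = -16432/3 ≈ -5477.3)
(24116 + 19572)/(H - 33476) = (24116 + 19572)/(-16432/3 - 33476) = 43688/(-116860/3) = 43688*(-3/116860) = -32766/29215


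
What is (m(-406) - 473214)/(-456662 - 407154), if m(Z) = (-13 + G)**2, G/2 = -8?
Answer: 472373/863816 ≈ 0.54684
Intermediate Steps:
G = -16 (G = 2*(-8) = -16)
m(Z) = 841 (m(Z) = (-13 - 16)**2 = (-29)**2 = 841)
(m(-406) - 473214)/(-456662 - 407154) = (841 - 473214)/(-456662 - 407154) = -472373/(-863816) = -472373*(-1/863816) = 472373/863816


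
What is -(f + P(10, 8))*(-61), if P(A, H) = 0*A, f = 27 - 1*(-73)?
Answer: 6100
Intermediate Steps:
f = 100 (f = 27 + 73 = 100)
P(A, H) = 0
-(f + P(10, 8))*(-61) = -(100 + 0)*(-61) = -100*(-61) = -1*(-6100) = 6100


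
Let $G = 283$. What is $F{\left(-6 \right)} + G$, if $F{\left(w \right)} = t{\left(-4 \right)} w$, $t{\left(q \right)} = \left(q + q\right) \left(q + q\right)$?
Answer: $-101$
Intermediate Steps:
$t{\left(q \right)} = 4 q^{2}$ ($t{\left(q \right)} = 2 q 2 q = 4 q^{2}$)
$F{\left(w \right)} = 64 w$ ($F{\left(w \right)} = 4 \left(-4\right)^{2} w = 4 \cdot 16 w = 64 w$)
$F{\left(-6 \right)} + G = 64 \left(-6\right) + 283 = -384 + 283 = -101$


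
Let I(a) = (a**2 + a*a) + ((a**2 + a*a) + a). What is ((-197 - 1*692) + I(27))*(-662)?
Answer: -1359748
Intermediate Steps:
I(a) = a + 4*a**2 (I(a) = (a**2 + a**2) + ((a**2 + a**2) + a) = 2*a**2 + (2*a**2 + a) = 2*a**2 + (a + 2*a**2) = a + 4*a**2)
((-197 - 1*692) + I(27))*(-662) = ((-197 - 1*692) + 27*(1 + 4*27))*(-662) = ((-197 - 692) + 27*(1 + 108))*(-662) = (-889 + 27*109)*(-662) = (-889 + 2943)*(-662) = 2054*(-662) = -1359748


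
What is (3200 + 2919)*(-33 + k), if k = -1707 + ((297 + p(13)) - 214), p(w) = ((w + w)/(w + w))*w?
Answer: -10059636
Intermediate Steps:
p(w) = w (p(w) = ((2*w)/((2*w)))*w = ((2*w)*(1/(2*w)))*w = 1*w = w)
k = -1611 (k = -1707 + ((297 + 13) - 214) = -1707 + (310 - 214) = -1707 + 96 = -1611)
(3200 + 2919)*(-33 + k) = (3200 + 2919)*(-33 - 1611) = 6119*(-1644) = -10059636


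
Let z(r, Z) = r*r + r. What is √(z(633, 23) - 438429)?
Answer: 3*I*√4123 ≈ 192.63*I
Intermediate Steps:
z(r, Z) = r + r² (z(r, Z) = r² + r = r + r²)
√(z(633, 23) - 438429) = √(633*(1 + 633) - 438429) = √(633*634 - 438429) = √(401322 - 438429) = √(-37107) = 3*I*√4123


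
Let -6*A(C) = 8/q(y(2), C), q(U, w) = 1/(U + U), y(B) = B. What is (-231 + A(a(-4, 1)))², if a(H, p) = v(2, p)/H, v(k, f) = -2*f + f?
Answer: 502681/9 ≈ 55853.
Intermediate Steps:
v(k, f) = -f
q(U, w) = 1/(2*U)
a(H, p) = -p/H (a(H, p) = (-p)/H = -p/H)
A(C) = -16/3 (A(C) = -4/(3*((½)/2)) = -4/(3*((½)*(½))) = -4/(3*¼) = -4*4/3 = -⅙*32 = -16/3)
(-231 + A(a(-4, 1)))² = (-231 - 16/3)² = (-709/3)² = 502681/9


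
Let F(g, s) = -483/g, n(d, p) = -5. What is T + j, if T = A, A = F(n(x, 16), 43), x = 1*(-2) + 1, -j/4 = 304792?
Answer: -6095357/5 ≈ -1.2191e+6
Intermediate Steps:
j = -1219168 (j = -4*304792 = -1219168)
x = -1 (x = -2 + 1 = -1)
A = 483/5 (A = -483/(-5) = -483*(-⅕) = 483/5 ≈ 96.600)
T = 483/5 ≈ 96.600
T + j = 483/5 - 1219168 = -6095357/5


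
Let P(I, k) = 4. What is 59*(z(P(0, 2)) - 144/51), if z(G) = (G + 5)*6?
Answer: 51330/17 ≈ 3019.4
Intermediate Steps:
z(G) = 30 + 6*G (z(G) = (5 + G)*6 = 30 + 6*G)
59*(z(P(0, 2)) - 144/51) = 59*((30 + 6*4) - 144/51) = 59*((30 + 24) - 144*1/51) = 59*(54 - 48/17) = 59*(870/17) = 51330/17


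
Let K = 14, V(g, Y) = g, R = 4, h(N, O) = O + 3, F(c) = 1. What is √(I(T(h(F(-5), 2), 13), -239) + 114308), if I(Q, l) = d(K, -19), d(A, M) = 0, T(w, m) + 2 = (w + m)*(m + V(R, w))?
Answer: 82*√17 ≈ 338.09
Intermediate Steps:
h(N, O) = 3 + O
T(w, m) = -2 + (4 + m)*(m + w) (T(w, m) = -2 + (w + m)*(m + 4) = -2 + (m + w)*(4 + m) = -2 + (4 + m)*(m + w))
I(Q, l) = 0
√(I(T(h(F(-5), 2), 13), -239) + 114308) = √(0 + 114308) = √114308 = 82*√17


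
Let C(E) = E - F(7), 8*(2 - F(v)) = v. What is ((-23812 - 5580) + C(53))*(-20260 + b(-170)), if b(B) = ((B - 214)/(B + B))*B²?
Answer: -726461495/2 ≈ -3.6323e+8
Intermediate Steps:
F(v) = 2 - v/8
C(E) = -9/8 + E (C(E) = E - (2 - ⅛*7) = E - (2 - 7/8) = E - 1*9/8 = E - 9/8 = -9/8 + E)
b(B) = B*(-214 + B)/2 (b(B) = ((-214 + B)/((2*B)))*B² = ((-214 + B)*(1/(2*B)))*B² = ((-214 + B)/(2*B))*B² = B*(-214 + B)/2)
((-23812 - 5580) + C(53))*(-20260 + b(-170)) = ((-23812 - 5580) + (-9/8 + 53))*(-20260 + (½)*(-170)*(-214 - 170)) = (-29392 + 415/8)*(-20260 + (½)*(-170)*(-384)) = -234721*(-20260 + 32640)/8 = -234721/8*12380 = -726461495/2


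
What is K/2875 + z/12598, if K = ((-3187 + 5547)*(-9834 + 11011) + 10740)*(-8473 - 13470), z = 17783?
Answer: -154167202909263/7243850 ≈ -2.1282e+7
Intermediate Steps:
K = -61187177780 (K = (2360*1177 + 10740)*(-21943) = (2777720 + 10740)*(-21943) = 2788460*(-21943) = -61187177780)
K/2875 + z/12598 = -61187177780/2875 + 17783/12598 = -61187177780*1/2875 + 17783*(1/12598) = -12237435556/575 + 17783/12598 = -154167202909263/7243850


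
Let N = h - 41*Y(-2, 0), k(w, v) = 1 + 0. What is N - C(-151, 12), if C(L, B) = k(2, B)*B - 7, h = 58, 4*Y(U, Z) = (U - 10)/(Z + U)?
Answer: -17/2 ≈ -8.5000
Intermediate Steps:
k(w, v) = 1
Y(U, Z) = (-10 + U)/(4*(U + Z)) (Y(U, Z) = ((U - 10)/(Z + U))/4 = ((-10 + U)/(U + Z))/4 = (-10 + U)/(4*(U + Z)))
C(L, B) = -7 + B (C(L, B) = 1*B - 7 = B - 7 = -7 + B)
N = -7/2 (N = 58 - 41*(-10 - 2)/(4*(-2 + 0)) = 58 - 41*(-12)/(4*(-2)) = 58 - 41*(-1)*(-12)/(4*2) = 58 - 41*3/2 = 58 - 123/2 = -7/2 ≈ -3.5000)
N - C(-151, 12) = -7/2 - (-7 + 12) = -7/2 - 1*5 = -7/2 - 5 = -17/2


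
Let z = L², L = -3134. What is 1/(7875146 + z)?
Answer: 1/17697102 ≈ 5.6506e-8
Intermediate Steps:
z = 9821956 (z = (-3134)² = 9821956)
1/(7875146 + z) = 1/(7875146 + 9821956) = 1/17697102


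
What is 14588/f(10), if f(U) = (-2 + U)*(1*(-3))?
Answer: -3647/6 ≈ -607.83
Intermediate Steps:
f(U) = 6 - 3*U (f(U) = (-2 + U)*(-3) = 6 - 3*U)
14588/f(10) = 14588/(6 - 3*10) = 14588/(6 - 30) = 14588/(-24) = 14588*(-1/24) = -3647/6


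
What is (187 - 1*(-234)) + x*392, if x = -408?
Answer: -159515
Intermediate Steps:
(187 - 1*(-234)) + x*392 = (187 - 1*(-234)) - 408*392 = (187 + 234) - 159936 = 421 - 159936 = -159515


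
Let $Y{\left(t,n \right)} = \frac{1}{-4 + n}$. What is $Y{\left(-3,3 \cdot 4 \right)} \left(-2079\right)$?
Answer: $- \frac{2079}{8} \approx -259.88$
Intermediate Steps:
$Y{\left(-3,3 \cdot 4 \right)} \left(-2079\right) = \frac{1}{-4 + 3 \cdot 4} \left(-2079\right) = \frac{1}{-4 + 12} \left(-2079\right) = \frac{1}{8} \left(-2079\right) = - \frac{2079}{8}$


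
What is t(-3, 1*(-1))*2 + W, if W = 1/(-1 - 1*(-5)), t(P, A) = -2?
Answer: -15/4 ≈ -3.7500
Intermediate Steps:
W = ¼ (W = 1/(-1 + 5) = 1/4 = ¼ ≈ 0.25000)
t(-3, 1*(-1))*2 + W = -2*2 + ¼ = -4 + ¼ = -15/4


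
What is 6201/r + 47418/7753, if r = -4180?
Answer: 150130887/32407540 ≈ 4.6326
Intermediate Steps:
6201/r + 47418/7753 = 6201/(-4180) + 47418/7753 = 6201*(-1/4180) + 47418*(1/7753) = -6201/4180 + 47418/7753 = 150130887/32407540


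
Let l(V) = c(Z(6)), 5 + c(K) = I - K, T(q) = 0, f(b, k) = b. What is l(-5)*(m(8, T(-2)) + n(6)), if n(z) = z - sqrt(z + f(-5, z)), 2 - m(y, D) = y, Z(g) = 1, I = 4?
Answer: 2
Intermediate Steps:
m(y, D) = 2 - y
c(K) = -1 - K (c(K) = -5 + (4 - K) = -1 - K)
l(V) = -2 (l(V) = -1 - 1*1 = -1 - 1 = -2)
n(z) = z - sqrt(-5 + z) (n(z) = z - sqrt(z - 5) = z - sqrt(-5 + z))
l(-5)*(m(8, T(-2)) + n(6)) = -2*((2 - 1*8) + (6 - sqrt(-5 + 6))) = -2*((2 - 8) + (6 - sqrt(1))) = -2*(-6 + (6 - 1*1)) = -2*(-6 + (6 - 1)) = -2*(-6 + 5) = -2*(-1) = 2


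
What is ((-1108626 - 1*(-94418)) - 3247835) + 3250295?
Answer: -1011748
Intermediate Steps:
((-1108626 - 1*(-94418)) - 3247835) + 3250295 = ((-1108626 + 94418) - 3247835) + 3250295 = (-1014208 - 3247835) + 3250295 = -4262043 + 3250295 = -1011748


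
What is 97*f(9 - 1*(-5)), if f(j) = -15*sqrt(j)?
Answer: -1455*sqrt(14) ≈ -5444.1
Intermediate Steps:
97*f(9 - 1*(-5)) = 97*(-15*sqrt(9 - 1*(-5))) = 97*(-15*sqrt(9 + 5)) = 97*(-15*sqrt(14)) = -1455*sqrt(14)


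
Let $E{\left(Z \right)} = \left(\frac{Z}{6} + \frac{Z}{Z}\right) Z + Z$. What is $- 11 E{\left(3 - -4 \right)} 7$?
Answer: $- \frac{10241}{6} \approx -1706.8$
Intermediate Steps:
$E{\left(Z \right)} = Z + Z \left(1 + \frac{Z}{6}\right)$ ($E{\left(Z \right)} = \left(Z \frac{1}{6} + 1\right) Z + Z = \left(\frac{Z}{6} + 1\right) Z + Z = \left(1 + \frac{Z}{6}\right) Z + Z = Z \left(1 + \frac{Z}{6}\right) + Z = Z + Z \left(1 + \frac{Z}{6}\right)$)
$- 11 E{\left(3 - -4 \right)} 7 = - 11 \frac{\left(3 - -4\right) \left(12 + \left(3 - -4\right)\right)}{6} \cdot 7 = - 11 \frac{\left(3 + 4\right) \left(12 + \left(3 + 4\right)\right)}{6} \cdot 7 = - 11 \cdot \frac{1}{6} \cdot 7 \left(12 + 7\right) 7 = - 11 \cdot \frac{1}{6} \cdot 7 \cdot 19 \cdot 7 = \left(-11\right) \frac{133}{6} \cdot 7 = \left(- \frac{1463}{6}\right) 7 = - \frac{10241}{6}$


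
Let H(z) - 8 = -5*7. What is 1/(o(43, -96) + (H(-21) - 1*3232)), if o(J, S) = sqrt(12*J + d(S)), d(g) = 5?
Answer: -3259/10620560 - sqrt(521)/10620560 ≈ -0.00030901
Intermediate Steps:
H(z) = -27 (H(z) = 8 - 5*7 = 8 - 35 = -27)
o(J, S) = sqrt(5 + 12*J) (o(J, S) = sqrt(12*J + 5) = sqrt(5 + 12*J))
1/(o(43, -96) + (H(-21) - 1*3232)) = 1/(sqrt(5 + 12*43) + (-27 - 1*3232)) = 1/(sqrt(5 + 516) + (-27 - 3232)) = 1/(sqrt(521) - 3259) = 1/(-3259 + sqrt(521))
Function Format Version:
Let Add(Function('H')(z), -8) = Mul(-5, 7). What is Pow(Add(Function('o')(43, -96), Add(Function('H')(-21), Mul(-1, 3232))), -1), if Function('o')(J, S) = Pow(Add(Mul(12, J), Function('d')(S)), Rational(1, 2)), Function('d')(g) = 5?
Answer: Add(Rational(-3259, 10620560), Mul(Rational(-1, 10620560), Pow(521, Rational(1, 2)))) ≈ -0.00030901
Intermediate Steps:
Function('H')(z) = -27 (Function('H')(z) = Add(8, Mul(-5, 7)) = Add(8, -35) = -27)
Function('o')(J, S) = Pow(Add(5, Mul(12, J)), Rational(1, 2)) (Function('o')(J, S) = Pow(Add(Mul(12, J), 5), Rational(1, 2)) = Pow(Add(5, Mul(12, J)), Rational(1, 2)))
Pow(Add(Function('o')(43, -96), Add(Function('H')(-21), Mul(-1, 3232))), -1) = Pow(Add(Pow(Add(5, Mul(12, 43)), Rational(1, 2)), Add(-27, Mul(-1, 3232))), -1) = Pow(Add(Pow(Add(5, 516), Rational(1, 2)), Add(-27, -3232)), -1) = Pow(Add(Pow(521, Rational(1, 2)), -3259), -1) = Pow(Add(-3259, Pow(521, Rational(1, 2))), -1)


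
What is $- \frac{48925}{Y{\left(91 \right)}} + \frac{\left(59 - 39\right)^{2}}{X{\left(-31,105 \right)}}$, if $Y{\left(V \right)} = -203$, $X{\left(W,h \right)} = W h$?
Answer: $\frac{4547705}{18879} \approx 240.89$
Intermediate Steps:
$- \frac{48925}{Y{\left(91 \right)}} + \frac{\left(59 - 39\right)^{2}}{X{\left(-31,105 \right)}} = - \frac{48925}{-203} + \frac{\left(59 - 39\right)^{2}}{\left(-31\right) 105} = \left(-48925\right) \left(- \frac{1}{203}\right) + \frac{20^{2}}{-3255} = \frac{48925}{203} + 400 \left(- \frac{1}{3255}\right) = \frac{48925}{203} - \frac{80}{651} = \frac{4547705}{18879}$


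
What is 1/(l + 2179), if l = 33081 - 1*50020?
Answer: -1/14760 ≈ -6.7751e-5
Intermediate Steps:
l = -16939 (l = 33081 - 50020 = -16939)
1/(l + 2179) = 1/(-16939 + 2179) = 1/(-14760) = -1/14760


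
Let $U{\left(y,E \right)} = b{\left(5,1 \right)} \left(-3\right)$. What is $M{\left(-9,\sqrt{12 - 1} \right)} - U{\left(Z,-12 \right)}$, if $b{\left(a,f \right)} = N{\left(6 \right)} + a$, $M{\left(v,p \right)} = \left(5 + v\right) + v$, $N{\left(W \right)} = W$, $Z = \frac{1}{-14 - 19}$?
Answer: $20$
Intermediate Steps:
$Z = - \frac{1}{33}$ ($Z = \frac{1}{-33} = - \frac{1}{33} \approx -0.030303$)
$M{\left(v,p \right)} = 5 + 2 v$
$b{\left(a,f \right)} = 6 + a$
$U{\left(y,E \right)} = -33$ ($U{\left(y,E \right)} = \left(6 + 5\right) \left(-3\right) = 11 \left(-3\right) = -33$)
$M{\left(-9,\sqrt{12 - 1} \right)} - U{\left(Z,-12 \right)} = \left(5 + 2 \left(-9\right)\right) - -33 = \left(5 - 18\right) + 33 = -13 + 33 = 20$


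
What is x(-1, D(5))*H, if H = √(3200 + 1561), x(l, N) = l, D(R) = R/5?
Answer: -69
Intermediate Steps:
D(R) = R/5 (D(R) = R*(⅕) = R/5)
H = 69 (H = √4761 = 69)
x(-1, D(5))*H = -1*69 = -69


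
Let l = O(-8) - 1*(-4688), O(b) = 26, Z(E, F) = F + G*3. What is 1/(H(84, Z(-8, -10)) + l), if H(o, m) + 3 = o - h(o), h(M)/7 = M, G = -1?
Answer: 1/4207 ≈ 0.00023770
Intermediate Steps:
Z(E, F) = -3 + F (Z(E, F) = F - 1*3 = F - 3 = -3 + F)
h(M) = 7*M
H(o, m) = -3 - 6*o (H(o, m) = -3 + (o - 7*o) = -3 - 6*o)
l = 4714 (l = 26 - 1*(-4688) = 26 + 4688 = 4714)
1/(H(84, Z(-8, -10)) + l) = 1/((-3 - 6*84) + 4714) = 1/((-3 - 504) + 4714) = 1/(-507 + 4714) = 1/4207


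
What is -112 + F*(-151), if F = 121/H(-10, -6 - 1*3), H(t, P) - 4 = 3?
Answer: -19055/7 ≈ -2722.1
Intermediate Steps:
H(t, P) = 7 (H(t, P) = 4 + 3 = 7)
F = 121/7 ≈ 17.286
-112 + F*(-151) = -112 + (121/7)*(-151) = -112 - 18271/7 = -19055/7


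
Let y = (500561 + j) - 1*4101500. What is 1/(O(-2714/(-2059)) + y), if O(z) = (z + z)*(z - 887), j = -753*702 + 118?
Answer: -4239481/17516525911319 ≈ -2.4203e-7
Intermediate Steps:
j = -528488 (j = -528606 + 118 = -528488)
O(z) = 2*z*(-887 + z) (O(z) = (2*z)*(-887 + z) = 2*z*(-887 + z))
y = -4129427 (y = (500561 - 528488) - 1*4101500 = -27927 - 4101500 = -4129427)
1/(O(-2714/(-2059)) + y) = 1/(2*(-2714/(-2059))*(-887 - 2714/(-2059)) - 4129427) = 1/(2*(-2714*(-1/2059))*(-887 - 2714*(-1/2059)) - 4129427) = 1/(2*(2714/2059)*(-887 + 2714/2059) - 4129427) = 1/(2*(2714/2059)*(-1823619/2059) - 4129427) = 1/(-9898603932/4239481 - 4129427) = 1/(-17516525911319/4239481) = -4239481/17516525911319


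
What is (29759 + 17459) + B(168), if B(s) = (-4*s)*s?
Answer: -65678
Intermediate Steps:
B(s) = -4*s²
(29759 + 17459) + B(168) = (29759 + 17459) - 4*168² = 47218 - 4*28224 = 47218 - 112896 = -65678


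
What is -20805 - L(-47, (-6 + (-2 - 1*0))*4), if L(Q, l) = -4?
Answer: -20801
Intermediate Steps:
-20805 - L(-47, (-6 + (-2 - 1*0))*4) = -20805 - 1*(-4) = -20805 + 4 = -20801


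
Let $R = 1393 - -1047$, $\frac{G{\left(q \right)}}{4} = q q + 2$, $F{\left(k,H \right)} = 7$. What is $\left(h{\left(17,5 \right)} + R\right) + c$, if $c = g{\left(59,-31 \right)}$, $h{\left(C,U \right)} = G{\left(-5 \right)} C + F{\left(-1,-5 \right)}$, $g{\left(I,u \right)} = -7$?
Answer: $4276$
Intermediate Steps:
$G{\left(q \right)} = 8 + 4 q^{2}$ ($G{\left(q \right)} = 4 \left(q q + 2\right) = 4 \left(q^{2} + 2\right) = 4 \left(2 + q^{2}\right) = 8 + 4 q^{2}$)
$h{\left(C,U \right)} = 7 + 108 C$ ($h{\left(C,U \right)} = \left(8 + 4 \left(-5\right)^{2}\right) C + 7 = \left(8 + 4 \cdot 25\right) C + 7 = \left(8 + 100\right) C + 7 = 108 C + 7 = 7 + 108 C$)
$c = -7$
$R = 2440$ ($R = 1393 + 1047 = 2440$)
$\left(h{\left(17,5 \right)} + R\right) + c = \left(\left(7 + 108 \cdot 17\right) + 2440\right) - 7 = \left(\left(7 + 1836\right) + 2440\right) - 7 = \left(1843 + 2440\right) - 7 = 4283 - 7 = 4276$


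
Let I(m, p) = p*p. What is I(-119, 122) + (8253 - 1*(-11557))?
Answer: 34694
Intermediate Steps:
I(m, p) = p**2
I(-119, 122) + (8253 - 1*(-11557)) = 122**2 + (8253 - 1*(-11557)) = 14884 + (8253 + 11557) = 14884 + 19810 = 34694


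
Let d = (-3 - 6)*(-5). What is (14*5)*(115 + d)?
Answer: 11200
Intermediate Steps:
d = 45 (d = -9*(-5) = 45)
(14*5)*(115 + d) = (14*5)*(115 + 45) = 70*160 = 11200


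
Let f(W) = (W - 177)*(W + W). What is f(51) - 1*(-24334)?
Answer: 11482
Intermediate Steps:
f(W) = 2*W*(-177 + W) (f(W) = (-177 + W)*(2*W) = 2*W*(-177 + W))
f(51) - 1*(-24334) = 2*51*(-177 + 51) - 1*(-24334) = 2*51*(-126) + 24334 = -12852 + 24334 = 11482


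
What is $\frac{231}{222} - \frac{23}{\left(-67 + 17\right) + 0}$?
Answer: $\frac{1388}{925} \approx 1.5005$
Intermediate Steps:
$\frac{231}{222} - \frac{23}{\left(-67 + 17\right) + 0} = 231 \cdot \frac{1}{222} - \frac{23}{-50 + 0} = \frac{77}{74} - \frac{23}{-50} = \frac{77}{74} - - \frac{23}{50} = \frac{77}{74} + \frac{23}{50} = \frac{1388}{925}$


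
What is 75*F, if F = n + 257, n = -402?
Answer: -10875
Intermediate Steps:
F = -145 (F = -402 + 257 = -145)
75*F = 75*(-145) = -10875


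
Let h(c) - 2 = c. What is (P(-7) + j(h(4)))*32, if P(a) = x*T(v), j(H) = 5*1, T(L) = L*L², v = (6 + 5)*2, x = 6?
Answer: 2044576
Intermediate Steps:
h(c) = 2 + c
v = 22 (v = 11*2 = 22)
T(L) = L³
j(H) = 5
P(a) = 63888 (P(a) = 6*22³ = 6*10648 = 63888)
(P(-7) + j(h(4)))*32 = (63888 + 5)*32 = 63893*32 = 2044576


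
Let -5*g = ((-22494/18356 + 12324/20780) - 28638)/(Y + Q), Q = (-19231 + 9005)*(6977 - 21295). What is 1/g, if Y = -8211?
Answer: 34903373137697350/1365481685727 ≈ 25561.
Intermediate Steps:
Q = 146415868 (Q = -10226*(-14318) = 146415868)
g = 1365481685727/34903373137697350 (g = -((-22494/18356 + 12324/20780) - 28638)/(5*(-8211 + 146415868)) = -((-22494*1/18356 + 12324*(1/20780)) - 28638)/(5*146407657) = -((-11247/9178 + 3081/5195) - 28638)/(5*146407657) = -(-30150747/47679710 - 28638)/(5*146407657) = -(-1365481685727)/(238398550*146407657) = -1/5*(-1365481685727/6980674627539470) = 1365481685727/34903373137697350 ≈ 3.9122e-5)
1/g = 1/(1365481685727/34903373137697350) = 34903373137697350/1365481685727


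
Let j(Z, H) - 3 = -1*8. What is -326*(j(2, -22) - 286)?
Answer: 94866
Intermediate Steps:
j(Z, H) = -5 (j(Z, H) = 3 - 1*8 = 3 - 8 = -5)
-326*(j(2, -22) - 286) = -326*(-5 - 286) = -326*(-291) = 94866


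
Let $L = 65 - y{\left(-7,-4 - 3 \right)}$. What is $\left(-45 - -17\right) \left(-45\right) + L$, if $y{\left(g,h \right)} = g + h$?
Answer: $1339$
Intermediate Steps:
$L = 79$ ($L = 65 - \left(-7 - 7\right) = 65 - -14 = 65 + 14 = 79$)
$\left(-45 - -17\right) \left(-45\right) + L = \left(-45 - -17\right) \left(-45\right) + 79 = \left(-45 + 17\right) \left(-45\right) + 79 = \left(-28\right) \left(-45\right) + 79 = 1260 + 79 = 1339$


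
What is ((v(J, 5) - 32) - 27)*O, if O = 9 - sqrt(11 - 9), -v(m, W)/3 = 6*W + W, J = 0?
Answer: -1476 + 164*sqrt(2) ≈ -1244.1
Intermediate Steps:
v(m, W) = -21*W (v(m, W) = -3*(6*W + W) = -21*W)
O = 9 - sqrt(2) ≈ 7.5858
((v(J, 5) - 32) - 27)*O = ((-21*5 - 32) - 27)*(9 - sqrt(2)) = ((-105 - 32) - 27)*(9 - sqrt(2)) = (-137 - 27)*(9 - sqrt(2)) = -164*(9 - sqrt(2)) = -1476 + 164*sqrt(2)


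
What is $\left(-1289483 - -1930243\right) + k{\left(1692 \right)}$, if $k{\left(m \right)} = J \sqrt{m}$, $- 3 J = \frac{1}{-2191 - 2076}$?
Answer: $640760 + \frac{2 \sqrt{47}}{4267} \approx 6.4076 \cdot 10^{5}$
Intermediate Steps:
$J = \frac{1}{12801}$ ($J = - \frac{1}{3 \left(-2191 - 2076\right)} = - \frac{1}{3 \left(-4267\right)} = \left(- \frac{1}{3}\right) \left(- \frac{1}{4267}\right) = \frac{1}{12801} \approx 7.8119 \cdot 10^{-5}$)
$k{\left(m \right)} = \frac{\sqrt{m}}{12801}$
$\left(-1289483 - -1930243\right) + k{\left(1692 \right)} = \left(-1289483 - -1930243\right) + \frac{\sqrt{1692}}{12801} = \left(-1289483 + 1930243\right) + \frac{6 \sqrt{47}}{12801} = 640760 + \frac{2 \sqrt{47}}{4267}$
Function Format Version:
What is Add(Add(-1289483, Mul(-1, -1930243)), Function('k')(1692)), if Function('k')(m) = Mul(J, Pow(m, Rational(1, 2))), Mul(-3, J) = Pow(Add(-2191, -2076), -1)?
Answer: Add(640760, Mul(Rational(2, 4267), Pow(47, Rational(1, 2)))) ≈ 6.4076e+5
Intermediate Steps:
J = Rational(1, 12801) (J = Mul(Rational(-1, 3), Pow(Add(-2191, -2076), -1)) = Mul(Rational(-1, 3), Pow(-4267, -1)) = Mul(Rational(-1, 3), Rational(-1, 4267)) = Rational(1, 12801) ≈ 7.8119e-5)
Function('k')(m) = Mul(Rational(1, 12801), Pow(m, Rational(1, 2)))
Add(Add(-1289483, Mul(-1, -1930243)), Function('k')(1692)) = Add(Add(-1289483, Mul(-1, -1930243)), Mul(Rational(1, 12801), Pow(1692, Rational(1, 2)))) = Add(Add(-1289483, 1930243), Mul(Rational(1, 12801), Mul(6, Pow(47, Rational(1, 2))))) = Add(640760, Mul(Rational(2, 4267), Pow(47, Rational(1, 2))))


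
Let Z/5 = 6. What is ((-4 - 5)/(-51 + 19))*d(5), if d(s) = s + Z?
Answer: 315/32 ≈ 9.8438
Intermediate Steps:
Z = 30 (Z = 5*6 = 30)
d(s) = 30 + s (d(s) = s + 30 = 30 + s)
((-4 - 5)/(-51 + 19))*d(5) = ((-4 - 5)/(-51 + 19))*(30 + 5) = -9/(-32)*35 = -9*(-1/32)*35 = (9/32)*35 = 315/32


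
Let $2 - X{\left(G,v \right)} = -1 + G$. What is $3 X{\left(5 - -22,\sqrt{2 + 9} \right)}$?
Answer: $-72$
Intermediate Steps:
$X{\left(G,v \right)} = 3 - G$ ($X{\left(G,v \right)} = 2 - \left(-1 + G\right) = 3 - G$)
$3 X{\left(5 - -22,\sqrt{2 + 9} \right)} = 3 \left(3 - \left(5 - -22\right)\right) = 3 \left(3 - \left(5 + 22\right)\right) = 3 \left(3 - 27\right) = 3 \left(-24\right) = -72$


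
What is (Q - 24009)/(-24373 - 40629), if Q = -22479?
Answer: 23244/32501 ≈ 0.71518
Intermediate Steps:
(Q - 24009)/(-24373 - 40629) = (-22479 - 24009)/(-24373 - 40629) = -46488/(-65002) = -46488*(-1/65002) = 23244/32501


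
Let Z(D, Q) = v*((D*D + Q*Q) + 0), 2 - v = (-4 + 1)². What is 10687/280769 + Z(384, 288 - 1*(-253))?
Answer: -865037766784/280769 ≈ -3.0810e+6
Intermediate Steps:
v = -7 (v = 2 - (-4 + 1)² = 2 - 1*(-3)² = 2 - 1*9 = 2 - 9 = -7)
Z(D, Q) = -7*D² - 7*Q² (Z(D, Q) = -7*((D*D + Q*Q) + 0) = -7*((D² + Q²) + 0) = -7*(D² + Q²) = -7*D² - 7*Q²)
10687/280769 + Z(384, 288 - 1*(-253)) = 10687/280769 + (-7*384² - 7*(288 - 1*(-253))²) = 10687*(1/280769) + (-7*147456 - 7*(288 + 253)²) = 10687/280769 + (-1032192 - 7*541²) = 10687/280769 + (-1032192 - 7*292681) = 10687/280769 + (-1032192 - 2048767) = 10687/280769 - 3080959 = -865037766784/280769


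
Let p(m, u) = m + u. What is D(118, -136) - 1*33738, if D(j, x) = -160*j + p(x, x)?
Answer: -52890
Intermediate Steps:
D(j, x) = -160*j + 2*x (D(j, x) = -160*j + (x + x) = -160*j + 2*x)
D(118, -136) - 1*33738 = (-160*118 + 2*(-136)) - 1*33738 = (-18880 - 272) - 33738 = -19152 - 33738 = -52890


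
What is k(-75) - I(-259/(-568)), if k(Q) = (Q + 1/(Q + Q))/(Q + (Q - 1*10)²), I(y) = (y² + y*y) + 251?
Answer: -10874636603453/43251780000 ≈ -251.43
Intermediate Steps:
I(y) = 251 + 2*y² (I(y) = (y² + y²) + 251 = 2*y² + 251 = 251 + 2*y²)
k(Q) = (Q + 1/(2*Q))/(Q + (-10 + Q)²) (k(Q) = (Q + 1/(2*Q))/(Q + (Q - 10)²) = (Q + 1/(2*Q))/(Q + (-10 + Q)²))
k(-75) - I(-259/(-568)) = (½ + (-75)²)/((-75)*(-75 + (-10 - 75)²)) - (251 + 2*(-259/(-568))²) = -(½ + 5625)/(75*(-75 + (-85)²)) - (251 + 2*(-259*(-1/568))²) = -1/75*11251/2/(-75 + 7225) - (251 + 2*(259/568)²) = -1/75*11251/2/7150 - (251 + 2*(67081/322624)) = -1/75*1/7150*11251/2 - (251 + 67081/161312) = -11251/1072500 - 1*40556393/161312 = -11251/1072500 - 40556393/161312 = -10874636603453/43251780000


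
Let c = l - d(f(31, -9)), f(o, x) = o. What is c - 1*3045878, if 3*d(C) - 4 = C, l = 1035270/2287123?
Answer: -20898969830477/6861369 ≈ -3.0459e+6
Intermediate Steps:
l = 1035270/2287123 (l = 1035270*(1/2287123) = 1035270/2287123 ≈ 0.45265)
d(C) = 4/3 + C/3
c = -76943495/6861369 (c = 1035270/2287123 - (4/3 + (1/3)*31) = 1035270/2287123 - (4/3 + 31/3) = 1035270/2287123 - 1*35/3 = 1035270/2287123 - 35/3 = -76943495/6861369 ≈ -11.214)
c - 1*3045878 = -76943495/6861369 - 1*3045878 = -76943495/6861369 - 3045878 = -20898969830477/6861369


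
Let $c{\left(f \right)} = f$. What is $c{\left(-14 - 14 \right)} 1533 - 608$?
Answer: $-43532$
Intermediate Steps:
$c{\left(-14 - 14 \right)} 1533 - 608 = \left(-14 - 14\right) 1533 - 608 = \left(-28\right) 1533 - 608 = -42924 - 608 = -43532$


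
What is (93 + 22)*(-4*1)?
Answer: -460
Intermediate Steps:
(93 + 22)*(-4*1) = 115*(-4) = -460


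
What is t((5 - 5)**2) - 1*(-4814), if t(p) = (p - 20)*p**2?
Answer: 4814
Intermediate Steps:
t(p) = p**2*(-20 + p) (t(p) = (-20 + p)*p**2 = p**2*(-20 + p))
t((5 - 5)**2) - 1*(-4814) = ((5 - 5)**2)**2*(-20 + (5 - 5)**2) - 1*(-4814) = (0**2)**2*(-20 + 0**2) + 4814 = 0**2*(-20 + 0) + 4814 = 0*(-20) + 4814 = 0 + 4814 = 4814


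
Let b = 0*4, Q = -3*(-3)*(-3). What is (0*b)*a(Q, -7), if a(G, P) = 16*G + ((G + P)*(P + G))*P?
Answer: 0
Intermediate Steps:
Q = -27 (Q = 9*(-3) = -27)
b = 0
a(G, P) = 16*G + P*(G + P)² (a(G, P) = 16*G + ((G + P)*(G + P))*P = 16*G + (G + P)²*P = 16*G + P*(G + P)²)
(0*b)*a(Q, -7) = (0*0)*(16*(-27) - 7*(-27 - 7)²) = 0*(-432 - 7*(-34)²) = 0*(-432 - 7*1156) = 0*(-432 - 8092) = 0*(-8524) = 0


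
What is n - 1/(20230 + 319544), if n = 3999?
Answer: 1358756225/339774 ≈ 3999.0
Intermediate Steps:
n - 1/(20230 + 319544) = 3999 - 1/(20230 + 319544) = 3999 - 1/339774 = 1358756225/339774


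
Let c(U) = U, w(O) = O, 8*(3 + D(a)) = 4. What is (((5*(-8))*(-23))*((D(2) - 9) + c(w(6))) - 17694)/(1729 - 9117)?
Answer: 11377/3694 ≈ 3.0799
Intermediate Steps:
D(a) = -5/2 (D(a) = -3 + (⅛)*4 = -3 + ½ = -5/2)
(((5*(-8))*(-23))*((D(2) - 9) + c(w(6))) - 17694)/(1729 - 9117) = (((5*(-8))*(-23))*((-5/2 - 9) + 6) - 17694)/(1729 - 9117) = ((-40*(-23))*(-23/2 + 6) - 17694)/(-7388) = (920*(-11/2) - 17694)*(-1/7388) = (-5060 - 17694)*(-1/7388) = -22754*(-1/7388) = 11377/3694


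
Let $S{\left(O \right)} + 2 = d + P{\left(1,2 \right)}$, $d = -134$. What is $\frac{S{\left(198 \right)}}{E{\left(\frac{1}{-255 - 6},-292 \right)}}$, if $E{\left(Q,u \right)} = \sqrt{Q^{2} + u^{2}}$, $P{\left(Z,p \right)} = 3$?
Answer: $- \frac{34713 \sqrt{5808268945}}{5808268945} \approx -0.45548$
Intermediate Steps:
$S{\left(O \right)} = -133$ ($S{\left(O \right)} = -2 + \left(-134 + 3\right) = -2 - 131 = -133$)
$\frac{S{\left(198 \right)}}{E{\left(\frac{1}{-255 - 6},-292 \right)}} = - \frac{133}{\sqrt{\left(\frac{1}{-255 - 6}\right)^{2} + \left(-292\right)^{2}}} = - \frac{133}{\sqrt{\left(\frac{1}{-261}\right)^{2} + 85264}} = - \frac{133}{\sqrt{\left(- \frac{1}{261}\right)^{2} + 85264}} = - \frac{133}{\sqrt{\frac{1}{68121} + 85264}} = - \frac{133}{\sqrt{\frac{5808268945}{68121}}} = - \frac{133}{\frac{1}{261} \sqrt{5808268945}} = - 133 \frac{261 \sqrt{5808268945}}{5808268945} = - \frac{34713 \sqrt{5808268945}}{5808268945}$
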